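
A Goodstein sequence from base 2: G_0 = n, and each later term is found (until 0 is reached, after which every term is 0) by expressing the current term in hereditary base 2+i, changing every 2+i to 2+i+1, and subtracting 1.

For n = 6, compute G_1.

29

i=0: 6 = 2^2 + 2 (b=2); 2→3: 3^3 + 3 = 30; 30−1 = 29
i=1: 29 = 3^3 + 2 (b=3); 3→4: 4^4 + 2 = 258; 258−1 = 257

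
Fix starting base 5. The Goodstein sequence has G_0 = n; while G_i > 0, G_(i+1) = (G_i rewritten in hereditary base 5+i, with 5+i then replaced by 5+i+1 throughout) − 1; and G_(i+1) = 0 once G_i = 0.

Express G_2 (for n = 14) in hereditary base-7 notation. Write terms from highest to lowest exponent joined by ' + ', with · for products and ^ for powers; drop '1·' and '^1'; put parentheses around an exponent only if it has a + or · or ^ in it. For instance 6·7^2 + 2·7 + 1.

2·7 + 2

base 5: 14 = 2·5 + 4; at 6: 2·6 + 4 = 16; next = 15
base 6: 15 = 2·6 + 3; at 7: 2·7 + 3 = 17; next = 16
base 7: 16 = 2·7 + 2; at 8: 2·8 + 2 = 18; next = 17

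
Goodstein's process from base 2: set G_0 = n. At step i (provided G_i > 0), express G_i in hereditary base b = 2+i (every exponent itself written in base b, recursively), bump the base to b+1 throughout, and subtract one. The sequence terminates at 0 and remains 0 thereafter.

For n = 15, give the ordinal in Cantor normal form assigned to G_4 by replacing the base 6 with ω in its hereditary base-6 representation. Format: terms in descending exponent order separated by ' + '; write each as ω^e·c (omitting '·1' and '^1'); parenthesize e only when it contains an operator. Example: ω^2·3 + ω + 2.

G_0 = 15. HB_2(15) = 2^(2 + 1) + 2^2 + 2 + 1. Bump = 112. G_1 = 111.
G_1 = 111. HB_3(111) = 3^(3 + 1) + 3^3 + 3. Bump = 1284. G_2 = 1283.
G_2 = 1283. HB_4(1283) = 4^(4 + 1) + 4^4 + 3. Bump = 18753. G_3 = 18752.
G_3 = 18752. HB_5(18752) = 5^(5 + 1) + 5^5 + 2. Bump = 326594. G_4 = 326593.
G_4 = 326593. HB_6(326593) = 6^(6 + 1) + 6^6 + 1. Bump = 6588345. G_5 = 6588344.

ω^(ω + 1) + ω^ω + 1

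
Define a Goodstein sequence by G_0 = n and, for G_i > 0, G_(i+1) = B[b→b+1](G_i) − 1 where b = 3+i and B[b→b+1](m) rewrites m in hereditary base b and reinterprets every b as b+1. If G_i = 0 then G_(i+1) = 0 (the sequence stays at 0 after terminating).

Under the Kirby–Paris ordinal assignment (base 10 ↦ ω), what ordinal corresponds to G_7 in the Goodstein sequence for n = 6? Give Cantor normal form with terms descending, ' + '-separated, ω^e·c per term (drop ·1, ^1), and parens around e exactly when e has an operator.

(0) 6|_3 = 2·3 ↦ 2·4|_4 = 8 ⇒ 7
(1) 7|_4 = 4 + 3 ↦ 5 + 3|_5 = 8 ⇒ 7
(2) 7|_5 = 5 + 2 ↦ 6 + 2|_6 = 8 ⇒ 7
(3) 7|_6 = 6 + 1 ↦ 7 + 1|_7 = 8 ⇒ 7
(4) 7|_7 = 7 ↦ 8|_8 = 8 ⇒ 7
(5) 7|_8 = 7 ↦ 7|_9 = 7 ⇒ 6
(6) 6|_9 = 6 ↦ 6|_10 = 6 ⇒ 5

5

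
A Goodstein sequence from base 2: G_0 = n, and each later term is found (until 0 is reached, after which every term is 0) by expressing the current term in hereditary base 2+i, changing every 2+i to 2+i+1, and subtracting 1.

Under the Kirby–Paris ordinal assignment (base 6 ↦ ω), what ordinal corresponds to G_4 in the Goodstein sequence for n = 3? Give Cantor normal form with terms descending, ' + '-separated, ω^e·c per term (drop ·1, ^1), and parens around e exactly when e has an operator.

(0) 3|_2 = 2 + 1 ↦ 3 + 1|_3 = 4 ⇒ 3
(1) 3|_3 = 3 ↦ 4|_4 = 4 ⇒ 3
(2) 3|_4 = 3 ↦ 3|_5 = 3 ⇒ 2
(3) 2|_5 = 2 ↦ 2|_6 = 2 ⇒ 1
(4) 1|_6 = 1 ↦ 1|_7 = 1 ⇒ 0

1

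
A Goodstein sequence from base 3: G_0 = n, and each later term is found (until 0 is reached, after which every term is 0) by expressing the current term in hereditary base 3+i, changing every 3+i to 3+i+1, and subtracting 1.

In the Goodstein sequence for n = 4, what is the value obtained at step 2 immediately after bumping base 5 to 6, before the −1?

4 —HB3→ 3 + 1 —bump→ 4 + 1 = 5 —(−1)→ 4
4 —HB4→ 4 —bump→ 5 = 5 —(−1)→ 4

4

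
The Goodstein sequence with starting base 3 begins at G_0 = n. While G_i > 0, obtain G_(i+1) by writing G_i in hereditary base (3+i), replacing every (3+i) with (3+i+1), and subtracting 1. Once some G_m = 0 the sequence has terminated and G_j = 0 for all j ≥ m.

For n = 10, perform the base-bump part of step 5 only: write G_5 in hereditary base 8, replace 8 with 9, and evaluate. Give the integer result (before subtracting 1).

G_0 = 10. HB_3(10) = 3^2 + 1. Bump = 17. G_1 = 16.
G_1 = 16. HB_4(16) = 4^2. Bump = 25. G_2 = 24.
G_2 = 24. HB_5(24) = 4·5 + 4. Bump = 28. G_3 = 27.
G_3 = 27. HB_6(27) = 4·6 + 3. Bump = 31. G_4 = 30.
G_4 = 30. HB_7(30) = 4·7 + 2. Bump = 34. G_5 = 33.
G_5 = 33. HB_8(33) = 4·8 + 1. Bump = 37. G_6 = 36.

37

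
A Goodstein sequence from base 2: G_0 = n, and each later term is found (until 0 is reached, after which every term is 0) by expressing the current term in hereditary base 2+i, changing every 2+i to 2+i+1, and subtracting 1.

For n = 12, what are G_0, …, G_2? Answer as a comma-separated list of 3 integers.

step 0: 12 = 2^(2 + 1) + 2^2; sub 3 for 2: 3^(3 + 1) + 3^3; = 108; G_1 = 108−1 = 107
step 1: 107 = 3^(3 + 1) + 2·3^2 + 2·3 + 2; sub 4 for 3: 4^(4 + 1) + 2·4^2 + 2·4 + 2; = 1066; G_2 = 1066−1 = 1065

12, 107, 1065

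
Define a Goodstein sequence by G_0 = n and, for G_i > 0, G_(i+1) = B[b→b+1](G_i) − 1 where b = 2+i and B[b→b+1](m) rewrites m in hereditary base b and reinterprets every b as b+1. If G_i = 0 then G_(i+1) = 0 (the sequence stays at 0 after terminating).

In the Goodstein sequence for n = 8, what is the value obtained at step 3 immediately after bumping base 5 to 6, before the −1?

G_0=8  [base 2] 2^(2 + 1)  →[2↦3]→  3^(3 + 1) = 81  −1 ⇒ G_1=80
G_1=80  [base 3] 2·3^3 + 2·3^2 + 2·3 + 2  →[3↦4]→  2·4^4 + 2·4^2 + 2·4 + 2 = 554  −1 ⇒ G_2=553
G_2=553  [base 4] 2·4^4 + 2·4^2 + 2·4 + 1  →[4↦5]→  2·5^5 + 2·5^2 + 2·5 + 1 = 6311  −1 ⇒ G_3=6310

93396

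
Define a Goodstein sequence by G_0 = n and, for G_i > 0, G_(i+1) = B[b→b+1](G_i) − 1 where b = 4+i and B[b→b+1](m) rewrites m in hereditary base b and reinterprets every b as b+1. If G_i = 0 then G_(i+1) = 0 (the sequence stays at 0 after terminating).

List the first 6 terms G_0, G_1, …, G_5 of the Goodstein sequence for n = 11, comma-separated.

11, 12, 13, 14, 15, 15

11 —HB4→ 2·4 + 3 —bump→ 2·5 + 3 = 13 —(−1)→ 12
12 —HB5→ 2·5 + 2 —bump→ 2·6 + 2 = 14 —(−1)→ 13
13 —HB6→ 2·6 + 1 —bump→ 2·7 + 1 = 15 —(−1)→ 14
14 —HB7→ 2·7 —bump→ 2·8 = 16 —(−1)→ 15
15 —HB8→ 8 + 7 —bump→ 9 + 7 = 16 —(−1)→ 15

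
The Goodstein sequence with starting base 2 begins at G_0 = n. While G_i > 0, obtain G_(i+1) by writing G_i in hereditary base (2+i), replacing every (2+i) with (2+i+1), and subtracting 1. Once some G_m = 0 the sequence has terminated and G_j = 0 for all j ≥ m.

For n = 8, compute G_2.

553

[0] 8 ≡ 2^(2 + 1) (base 2). Lift 3: 81. −1: 80.
[1] 80 ≡ 2·3^3 + 2·3^2 + 2·3 + 2 (base 3). Lift 4: 554. −1: 553.
[2] 553 ≡ 2·4^4 + 2·4^2 + 2·4 + 1 (base 4). Lift 5: 6311. −1: 6310.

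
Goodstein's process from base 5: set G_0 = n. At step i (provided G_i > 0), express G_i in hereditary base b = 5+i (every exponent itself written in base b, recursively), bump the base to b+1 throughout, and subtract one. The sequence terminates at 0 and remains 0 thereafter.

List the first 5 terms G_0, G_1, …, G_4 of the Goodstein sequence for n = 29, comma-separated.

[0] 29 ≡ 5^2 + 4 (base 5). Lift 6: 40. −1: 39.
[1] 39 ≡ 6^2 + 3 (base 6). Lift 7: 52. −1: 51.
[2] 51 ≡ 7^2 + 2 (base 7). Lift 8: 66. −1: 65.
[3] 65 ≡ 8^2 + 1 (base 8). Lift 9: 82. −1: 81.

29, 39, 51, 65, 81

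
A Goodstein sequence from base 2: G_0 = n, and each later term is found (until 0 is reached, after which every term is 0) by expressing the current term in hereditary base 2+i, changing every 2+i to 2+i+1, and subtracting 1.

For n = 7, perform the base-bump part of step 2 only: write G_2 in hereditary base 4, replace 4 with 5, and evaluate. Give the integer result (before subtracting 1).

G_0 = 7. HB_2(7) = 2^2 + 2 + 1. Bump = 31. G_1 = 30.
G_1 = 30. HB_3(30) = 3^3 + 3. Bump = 260. G_2 = 259.

3128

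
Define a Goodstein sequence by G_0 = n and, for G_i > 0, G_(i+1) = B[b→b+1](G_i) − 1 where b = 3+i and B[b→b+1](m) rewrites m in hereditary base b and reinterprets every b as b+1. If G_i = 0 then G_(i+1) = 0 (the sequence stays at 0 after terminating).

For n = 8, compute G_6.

8 —HB3→ 2·3 + 2 —bump→ 2·4 + 2 = 10 —(−1)→ 9
9 —HB4→ 2·4 + 1 —bump→ 2·5 + 1 = 11 —(−1)→ 10
10 —HB5→ 2·5 —bump→ 2·6 = 12 —(−1)→ 11
11 —HB6→ 6 + 5 —bump→ 7 + 5 = 12 —(−1)→ 11
11 —HB7→ 7 + 4 —bump→ 8 + 4 = 12 —(−1)→ 11
11 —HB8→ 8 + 3 —bump→ 9 + 3 = 12 —(−1)→ 11
11 —HB9→ 9 + 2 —bump→ 10 + 2 = 12 —(−1)→ 11

11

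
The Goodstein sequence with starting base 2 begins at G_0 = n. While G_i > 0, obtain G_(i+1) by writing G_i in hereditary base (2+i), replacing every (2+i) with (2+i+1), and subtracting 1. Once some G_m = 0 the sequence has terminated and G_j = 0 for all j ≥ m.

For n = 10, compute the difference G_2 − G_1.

942

step 0: 10 = 2^(2 + 1) + 2; sub 3 for 2: 3^(3 + 1) + 3; = 84; G_1 = 84−1 = 83
step 1: 83 = 3^(3 + 1) + 2; sub 4 for 3: 4^(4 + 1) + 2; = 1026; G_2 = 1026−1 = 1025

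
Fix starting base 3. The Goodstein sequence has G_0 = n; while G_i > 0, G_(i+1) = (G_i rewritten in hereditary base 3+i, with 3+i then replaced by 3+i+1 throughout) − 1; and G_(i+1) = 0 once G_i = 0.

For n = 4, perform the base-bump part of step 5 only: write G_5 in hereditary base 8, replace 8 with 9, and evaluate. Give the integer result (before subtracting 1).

1

G_0=4  [base 3] 3 + 1  →[3↦4]→  4 + 1 = 5  −1 ⇒ G_1=4
G_1=4  [base 4] 4  →[4↦5]→  5 = 5  −1 ⇒ G_2=4
G_2=4  [base 5] 4  →[5↦6]→  4 = 4  −1 ⇒ G_3=3
G_3=3  [base 6] 3  →[6↦7]→  3 = 3  −1 ⇒ G_4=2
G_4=2  [base 7] 2  →[7↦8]→  2 = 2  −1 ⇒ G_5=1
G_5=1  [base 8] 1  →[8↦9]→  1 = 1  −1 ⇒ G_6=0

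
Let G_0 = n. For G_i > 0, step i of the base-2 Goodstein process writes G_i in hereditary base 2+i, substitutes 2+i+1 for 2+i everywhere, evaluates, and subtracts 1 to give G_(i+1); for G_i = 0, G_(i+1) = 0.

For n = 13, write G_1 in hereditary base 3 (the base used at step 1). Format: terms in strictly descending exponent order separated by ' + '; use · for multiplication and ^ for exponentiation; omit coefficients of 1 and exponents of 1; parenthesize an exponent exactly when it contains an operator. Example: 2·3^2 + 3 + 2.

3^(3 + 1) + 3^3

step 0: 13 = 2^(2 + 1) + 2^2 + 1; sub 3 for 2: 3^(3 + 1) + 3^3 + 1; = 109; G_1 = 109−1 = 108
step 1: 108 = 3^(3 + 1) + 3^3; sub 4 for 3: 4^(4 + 1) + 4^4; = 1280; G_2 = 1280−1 = 1279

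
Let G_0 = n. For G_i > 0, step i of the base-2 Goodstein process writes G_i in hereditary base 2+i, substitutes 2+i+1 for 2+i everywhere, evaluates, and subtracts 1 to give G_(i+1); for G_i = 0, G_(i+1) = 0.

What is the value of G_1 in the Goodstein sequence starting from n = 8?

G_0=8  [base 2] 2^(2 + 1)  →[2↦3]→  3^(3 + 1) = 81  −1 ⇒ G_1=80
G_1=80  [base 3] 2·3^3 + 2·3^2 + 2·3 + 2  →[3↦4]→  2·4^4 + 2·4^2 + 2·4 + 2 = 554  −1 ⇒ G_2=553

80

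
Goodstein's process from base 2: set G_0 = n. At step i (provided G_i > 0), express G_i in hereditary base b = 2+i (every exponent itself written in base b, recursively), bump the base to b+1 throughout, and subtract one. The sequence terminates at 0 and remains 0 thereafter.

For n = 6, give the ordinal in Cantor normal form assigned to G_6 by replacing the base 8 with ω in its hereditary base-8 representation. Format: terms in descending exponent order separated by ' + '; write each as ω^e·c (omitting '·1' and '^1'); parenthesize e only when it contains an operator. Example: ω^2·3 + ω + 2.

ω^5·5 + ω^4·5 + ω^3·5 + ω^2·5 + ω·5 + 3

G_0 = 6. HB_2(6) = 2^2 + 2. Bump = 30. G_1 = 29.
G_1 = 29. HB_3(29) = 3^3 + 2. Bump = 258. G_2 = 257.
G_2 = 257. HB_4(257) = 4^4 + 1. Bump = 3126. G_3 = 3125.
G_3 = 3125. HB_5(3125) = 5^5. Bump = 46656. G_4 = 46655.
G_4 = 46655. HB_6(46655) = 5·6^5 + 5·6^4 + 5·6^3 + 5·6^2 + 5·6 + 5. Bump = 98040. G_5 = 98039.
G_5 = 98039. HB_7(98039) = 5·7^5 + 5·7^4 + 5·7^3 + 5·7^2 + 5·7 + 4. Bump = 187244. G_6 = 187243.
G_6 = 187243. HB_8(187243) = 5·8^5 + 5·8^4 + 5·8^3 + 5·8^2 + 5·8 + 3. Bump = 332148. G_7 = 332147.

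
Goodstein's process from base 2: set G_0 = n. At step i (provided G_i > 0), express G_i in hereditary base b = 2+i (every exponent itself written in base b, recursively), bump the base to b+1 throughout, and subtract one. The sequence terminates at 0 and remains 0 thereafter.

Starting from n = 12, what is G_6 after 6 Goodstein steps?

step 0: 12 = 2^(2 + 1) + 2^2; sub 3 for 2: 3^(3 + 1) + 3^3; = 108; G_1 = 108−1 = 107
step 1: 107 = 3^(3 + 1) + 2·3^2 + 2·3 + 2; sub 4 for 3: 4^(4 + 1) + 2·4^2 + 2·4 + 2; = 1066; G_2 = 1066−1 = 1065
step 2: 1065 = 4^(4 + 1) + 2·4^2 + 2·4 + 1; sub 5 for 4: 5^(5 + 1) + 2·5^2 + 2·5 + 1; = 15686; G_3 = 15686−1 = 15685
step 3: 15685 = 5^(5 + 1) + 2·5^2 + 2·5; sub 6 for 5: 6^(6 + 1) + 2·6^2 + 2·6; = 280020; G_4 = 280020−1 = 280019
step 4: 280019 = 6^(6 + 1) + 2·6^2 + 6 + 5; sub 7 for 6: 7^(7 + 1) + 2·7^2 + 7 + 5; = 5764911; G_5 = 5764911−1 = 5764910
step 5: 5764910 = 7^(7 + 1) + 2·7^2 + 7 + 4; sub 8 for 7: 8^(8 + 1) + 2·8^2 + 8 + 4; = 134217868; G_6 = 134217868−1 = 134217867

134217867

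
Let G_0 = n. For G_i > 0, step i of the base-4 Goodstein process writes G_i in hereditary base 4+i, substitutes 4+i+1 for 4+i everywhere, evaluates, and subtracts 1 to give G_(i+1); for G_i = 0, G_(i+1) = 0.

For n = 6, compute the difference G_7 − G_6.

G_0=6  [base 4] 4 + 2  →[4↦5]→  5 + 2 = 7  −1 ⇒ G_1=6
G_1=6  [base 5] 5 + 1  →[5↦6]→  6 + 1 = 7  −1 ⇒ G_2=6
G_2=6  [base 6] 6  →[6↦7]→  7 = 7  −1 ⇒ G_3=6
G_3=6  [base 7] 6  →[7↦8]→  6 = 6  −1 ⇒ G_4=5
G_4=5  [base 8] 5  →[8↦9]→  5 = 5  −1 ⇒ G_5=4
G_5=4  [base 9] 4  →[9↦10]→  4 = 4  −1 ⇒ G_6=3
G_6=3  [base 10] 3  →[10↦11]→  3 = 3  −1 ⇒ G_7=2

-1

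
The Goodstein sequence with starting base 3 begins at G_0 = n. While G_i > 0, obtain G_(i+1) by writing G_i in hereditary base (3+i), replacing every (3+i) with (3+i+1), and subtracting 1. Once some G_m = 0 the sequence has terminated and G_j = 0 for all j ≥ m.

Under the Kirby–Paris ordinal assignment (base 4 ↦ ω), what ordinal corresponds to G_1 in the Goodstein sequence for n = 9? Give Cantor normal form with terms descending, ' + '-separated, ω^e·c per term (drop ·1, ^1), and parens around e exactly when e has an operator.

ω·3 + 3

i=0: 9 = 3^2 (b=3); 3→4: 4^2 = 16; 16−1 = 15
i=1: 15 = 3·4 + 3 (b=4); 4→5: 3·5 + 3 = 18; 18−1 = 17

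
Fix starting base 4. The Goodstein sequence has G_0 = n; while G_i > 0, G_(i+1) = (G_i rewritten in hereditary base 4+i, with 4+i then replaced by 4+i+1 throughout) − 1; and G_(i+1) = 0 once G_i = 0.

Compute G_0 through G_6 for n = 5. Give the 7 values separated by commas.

5 —HB4→ 4 + 1 —bump→ 5 + 1 = 6 —(−1)→ 5
5 —HB5→ 5 —bump→ 6 = 6 —(−1)→ 5
5 —HB6→ 5 —bump→ 5 = 5 —(−1)→ 4
4 —HB7→ 4 —bump→ 4 = 4 —(−1)→ 3
3 —HB8→ 3 —bump→ 3 = 3 —(−1)→ 2
2 —HB9→ 2 —bump→ 2 = 2 —(−1)→ 1

5, 5, 5, 4, 3, 2, 1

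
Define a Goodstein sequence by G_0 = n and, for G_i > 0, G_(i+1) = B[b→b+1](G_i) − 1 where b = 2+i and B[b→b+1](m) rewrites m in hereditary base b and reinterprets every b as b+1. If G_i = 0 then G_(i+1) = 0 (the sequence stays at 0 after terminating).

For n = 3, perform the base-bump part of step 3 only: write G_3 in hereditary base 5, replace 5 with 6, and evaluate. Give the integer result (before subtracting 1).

base 2: 3 = 2 + 1; at 3: 3 + 1 = 4; next = 3
base 3: 3 = 3; at 4: 4 = 4; next = 3
base 4: 3 = 3; at 5: 3 = 3; next = 2
base 5: 2 = 2; at 6: 2 = 2; next = 1

2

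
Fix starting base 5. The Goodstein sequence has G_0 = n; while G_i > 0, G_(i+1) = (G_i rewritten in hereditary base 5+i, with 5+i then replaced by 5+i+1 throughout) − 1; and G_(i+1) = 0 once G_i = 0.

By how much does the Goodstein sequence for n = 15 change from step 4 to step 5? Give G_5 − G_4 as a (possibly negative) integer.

1

15 —HB5→ 3·5 —bump→ 3·6 = 18 —(−1)→ 17
17 —HB6→ 2·6 + 5 —bump→ 2·7 + 5 = 19 —(−1)→ 18
18 —HB7→ 2·7 + 4 —bump→ 2·8 + 4 = 20 —(−1)→ 19
19 —HB8→ 2·8 + 3 —bump→ 2·9 + 3 = 21 —(−1)→ 20
20 —HB9→ 2·9 + 2 —bump→ 2·10 + 2 = 22 —(−1)→ 21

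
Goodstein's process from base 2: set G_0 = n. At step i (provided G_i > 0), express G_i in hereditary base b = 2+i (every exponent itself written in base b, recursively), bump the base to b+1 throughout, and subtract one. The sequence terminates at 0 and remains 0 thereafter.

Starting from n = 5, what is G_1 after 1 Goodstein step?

G_0 = 5. HB_2(5) = 2^2 + 1. Bump = 28. G_1 = 27.
G_1 = 27. HB_3(27) = 3^3. Bump = 256. G_2 = 255.

27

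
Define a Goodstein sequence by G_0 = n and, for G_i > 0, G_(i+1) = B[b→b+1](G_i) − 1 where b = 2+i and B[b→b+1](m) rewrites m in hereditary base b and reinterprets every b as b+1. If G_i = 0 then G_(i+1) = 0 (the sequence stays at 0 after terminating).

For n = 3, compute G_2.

base 2: 3 = 2 + 1; at 3: 3 + 1 = 4; next = 3
base 3: 3 = 3; at 4: 4 = 4; next = 3
base 4: 3 = 3; at 5: 3 = 3; next = 2

3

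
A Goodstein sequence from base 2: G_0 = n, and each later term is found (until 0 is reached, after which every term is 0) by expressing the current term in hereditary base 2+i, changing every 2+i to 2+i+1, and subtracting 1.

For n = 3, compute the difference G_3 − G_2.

(0) 3|_2 = 2 + 1 ↦ 3 + 1|_3 = 4 ⇒ 3
(1) 3|_3 = 3 ↦ 4|_4 = 4 ⇒ 3
(2) 3|_4 = 3 ↦ 3|_5 = 3 ⇒ 2

-1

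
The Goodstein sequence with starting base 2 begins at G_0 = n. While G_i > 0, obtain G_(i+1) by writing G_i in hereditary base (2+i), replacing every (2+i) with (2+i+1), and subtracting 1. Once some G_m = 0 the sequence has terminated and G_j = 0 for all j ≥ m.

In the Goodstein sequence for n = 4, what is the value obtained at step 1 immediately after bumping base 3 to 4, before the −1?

42

step 0: 4 = 2^2; sub 3 for 2: 3^3; = 27; G_1 = 27−1 = 26
step 1: 26 = 2·3^2 + 2·3 + 2; sub 4 for 3: 2·4^2 + 2·4 + 2; = 42; G_2 = 42−1 = 41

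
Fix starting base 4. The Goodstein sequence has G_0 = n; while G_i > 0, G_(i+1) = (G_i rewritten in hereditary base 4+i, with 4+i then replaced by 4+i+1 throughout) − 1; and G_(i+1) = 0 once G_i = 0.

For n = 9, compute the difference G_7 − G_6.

base 4: 9 = 2·4 + 1; at 5: 2·5 + 1 = 11; next = 10
base 5: 10 = 2·5; at 6: 2·6 = 12; next = 11
base 6: 11 = 6 + 5; at 7: 7 + 5 = 12; next = 11
base 7: 11 = 7 + 4; at 8: 8 + 4 = 12; next = 11
base 8: 11 = 8 + 3; at 9: 9 + 3 = 12; next = 11
base 9: 11 = 9 + 2; at 10: 10 + 2 = 12; next = 11
base 10: 11 = 10 + 1; at 11: 11 + 1 = 12; next = 11

0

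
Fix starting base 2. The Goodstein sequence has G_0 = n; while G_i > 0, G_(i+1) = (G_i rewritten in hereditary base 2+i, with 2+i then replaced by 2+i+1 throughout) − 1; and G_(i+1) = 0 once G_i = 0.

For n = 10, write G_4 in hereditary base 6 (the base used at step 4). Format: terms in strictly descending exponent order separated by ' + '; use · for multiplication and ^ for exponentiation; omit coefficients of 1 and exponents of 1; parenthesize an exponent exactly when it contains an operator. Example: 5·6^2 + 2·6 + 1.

5·6^6 + 5·6^5 + 5·6^4 + 5·6^3 + 5·6^2 + 5·6 + 5

G_0=10  [base 2] 2^(2 + 1) + 2  →[2↦3]→  3^(3 + 1) + 3 = 84  −1 ⇒ G_1=83
G_1=83  [base 3] 3^(3 + 1) + 2  →[3↦4]→  4^(4 + 1) + 2 = 1026  −1 ⇒ G_2=1025
G_2=1025  [base 4] 4^(4 + 1) + 1  →[4↦5]→  5^(5 + 1) + 1 = 15626  −1 ⇒ G_3=15625
G_3=15625  [base 5] 5^(5 + 1)  →[5↦6]→  6^(6 + 1) = 279936  −1 ⇒ G_4=279935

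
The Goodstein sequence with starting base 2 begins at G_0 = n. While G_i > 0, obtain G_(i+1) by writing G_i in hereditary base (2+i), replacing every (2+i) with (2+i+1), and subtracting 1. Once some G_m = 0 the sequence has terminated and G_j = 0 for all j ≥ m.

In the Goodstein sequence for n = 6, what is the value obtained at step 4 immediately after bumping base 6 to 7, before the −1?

[0] 6 ≡ 2^2 + 2 (base 2). Lift 3: 30. −1: 29.
[1] 29 ≡ 3^3 + 2 (base 3). Lift 4: 258. −1: 257.
[2] 257 ≡ 4^4 + 1 (base 4). Lift 5: 3126. −1: 3125.
[3] 3125 ≡ 5^5 (base 5). Lift 6: 46656. −1: 46655.
[4] 46655 ≡ 5·6^5 + 5·6^4 + 5·6^3 + 5·6^2 + 5·6 + 5 (base 6). Lift 7: 98040. −1: 98039.

98040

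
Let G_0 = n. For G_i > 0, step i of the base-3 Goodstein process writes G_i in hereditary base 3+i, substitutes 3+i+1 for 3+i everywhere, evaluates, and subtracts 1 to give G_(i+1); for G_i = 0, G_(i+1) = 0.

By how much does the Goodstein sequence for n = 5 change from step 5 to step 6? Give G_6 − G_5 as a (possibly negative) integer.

-1

[0] 5 ≡ 3 + 2 (base 3). Lift 4: 6. −1: 5.
[1] 5 ≡ 4 + 1 (base 4). Lift 5: 6. −1: 5.
[2] 5 ≡ 5 (base 5). Lift 6: 6. −1: 5.
[3] 5 ≡ 5 (base 6). Lift 7: 5. −1: 4.
[4] 4 ≡ 4 (base 7). Lift 8: 4. −1: 3.
[5] 3 ≡ 3 (base 8). Lift 9: 3. −1: 2.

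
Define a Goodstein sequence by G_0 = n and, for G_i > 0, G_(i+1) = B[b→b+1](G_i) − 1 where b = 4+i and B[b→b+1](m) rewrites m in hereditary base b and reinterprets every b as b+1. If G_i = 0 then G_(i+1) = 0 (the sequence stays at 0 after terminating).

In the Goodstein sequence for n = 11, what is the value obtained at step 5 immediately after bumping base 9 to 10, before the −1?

16

[0] 11 ≡ 2·4 + 3 (base 4). Lift 5: 13. −1: 12.
[1] 12 ≡ 2·5 + 2 (base 5). Lift 6: 14. −1: 13.
[2] 13 ≡ 2·6 + 1 (base 6). Lift 7: 15. −1: 14.
[3] 14 ≡ 2·7 (base 7). Lift 8: 16. −1: 15.
[4] 15 ≡ 8 + 7 (base 8). Lift 9: 16. −1: 15.
[5] 15 ≡ 9 + 6 (base 9). Lift 10: 16. −1: 15.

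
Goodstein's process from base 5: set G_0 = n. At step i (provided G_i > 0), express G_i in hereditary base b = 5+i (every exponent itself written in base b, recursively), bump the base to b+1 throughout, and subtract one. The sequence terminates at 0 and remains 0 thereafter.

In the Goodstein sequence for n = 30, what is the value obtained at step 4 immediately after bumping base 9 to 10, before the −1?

102

(0) 30|_5 = 5^2 + 5 ↦ 6^2 + 6|_6 = 42 ⇒ 41
(1) 41|_6 = 6^2 + 5 ↦ 7^2 + 5|_7 = 54 ⇒ 53
(2) 53|_7 = 7^2 + 4 ↦ 8^2 + 4|_8 = 68 ⇒ 67
(3) 67|_8 = 8^2 + 3 ↦ 9^2 + 3|_9 = 84 ⇒ 83
(4) 83|_9 = 9^2 + 2 ↦ 10^2 + 2|_10 = 102 ⇒ 101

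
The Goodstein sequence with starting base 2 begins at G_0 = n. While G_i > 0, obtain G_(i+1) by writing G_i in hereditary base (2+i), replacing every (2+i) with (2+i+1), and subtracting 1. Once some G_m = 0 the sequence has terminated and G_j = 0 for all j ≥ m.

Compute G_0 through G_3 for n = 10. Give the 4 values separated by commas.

10, 83, 1025, 15625

base 2: 10 = 2^(2 + 1) + 2; at 3: 3^(3 + 1) + 3 = 84; next = 83
base 3: 83 = 3^(3 + 1) + 2; at 4: 4^(4 + 1) + 2 = 1026; next = 1025
base 4: 1025 = 4^(4 + 1) + 1; at 5: 5^(5 + 1) + 1 = 15626; next = 15625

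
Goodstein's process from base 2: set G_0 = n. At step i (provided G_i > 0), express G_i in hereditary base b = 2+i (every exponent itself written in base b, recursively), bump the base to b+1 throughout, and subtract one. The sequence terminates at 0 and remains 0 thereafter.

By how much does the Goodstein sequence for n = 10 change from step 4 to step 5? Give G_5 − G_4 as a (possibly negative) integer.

3935819

(0) 10|_2 = 2^(2 + 1) + 2 ↦ 3^(3 + 1) + 3|_3 = 84 ⇒ 83
(1) 83|_3 = 3^(3 + 1) + 2 ↦ 4^(4 + 1) + 2|_4 = 1026 ⇒ 1025
(2) 1025|_4 = 4^(4 + 1) + 1 ↦ 5^(5 + 1) + 1|_5 = 15626 ⇒ 15625
(3) 15625|_5 = 5^(5 + 1) ↦ 6^(6 + 1)|_6 = 279936 ⇒ 279935
(4) 279935|_6 = 5·6^6 + 5·6^5 + 5·6^4 + 5·6^3 + 5·6^2 + 5·6 + 5 ↦ 5·7^7 + 5·7^5 + 5·7^4 + 5·7^3 + 5·7^2 + 5·7 + 5|_7 = 4215755 ⇒ 4215754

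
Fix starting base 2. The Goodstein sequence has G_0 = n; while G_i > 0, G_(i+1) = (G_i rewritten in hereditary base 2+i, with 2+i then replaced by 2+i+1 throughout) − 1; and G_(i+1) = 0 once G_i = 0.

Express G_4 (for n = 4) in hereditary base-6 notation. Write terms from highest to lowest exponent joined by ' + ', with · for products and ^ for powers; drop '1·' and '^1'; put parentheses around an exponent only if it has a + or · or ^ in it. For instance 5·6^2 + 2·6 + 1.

2·6^2 + 6 + 5

4 —HB2→ 2^2 —bump→ 3^3 = 27 —(−1)→ 26
26 —HB3→ 2·3^2 + 2·3 + 2 —bump→ 2·4^2 + 2·4 + 2 = 42 —(−1)→ 41
41 —HB4→ 2·4^2 + 2·4 + 1 —bump→ 2·5^2 + 2·5 + 1 = 61 —(−1)→ 60
60 —HB5→ 2·5^2 + 2·5 —bump→ 2·6^2 + 2·6 = 84 —(−1)→ 83
83 —HB6→ 2·6^2 + 6 + 5 —bump→ 2·7^2 + 7 + 5 = 110 —(−1)→ 109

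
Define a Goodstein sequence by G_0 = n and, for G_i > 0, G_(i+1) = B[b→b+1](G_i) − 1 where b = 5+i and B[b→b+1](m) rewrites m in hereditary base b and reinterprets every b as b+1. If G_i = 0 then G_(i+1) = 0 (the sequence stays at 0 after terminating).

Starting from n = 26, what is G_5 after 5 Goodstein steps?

step 0: 26 = 5^2 + 1; sub 6 for 5: 6^2 + 1; = 37; G_1 = 37−1 = 36
step 1: 36 = 6^2; sub 7 for 6: 7^2; = 49; G_2 = 49−1 = 48
step 2: 48 = 6·7 + 6; sub 8 for 7: 6·8 + 6; = 54; G_3 = 54−1 = 53
step 3: 53 = 6·8 + 5; sub 9 for 8: 6·9 + 5; = 59; G_4 = 59−1 = 58
step 4: 58 = 6·9 + 4; sub 10 for 9: 6·10 + 4; = 64; G_5 = 64−1 = 63

63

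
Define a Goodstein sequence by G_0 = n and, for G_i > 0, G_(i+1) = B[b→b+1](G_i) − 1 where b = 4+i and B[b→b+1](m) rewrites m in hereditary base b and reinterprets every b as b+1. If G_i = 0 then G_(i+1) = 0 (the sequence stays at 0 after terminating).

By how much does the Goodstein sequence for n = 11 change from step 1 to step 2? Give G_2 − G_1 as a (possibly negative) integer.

1

G_0=11  [base 4] 2·4 + 3  →[4↦5]→  2·5 + 3 = 13  −1 ⇒ G_1=12
G_1=12  [base 5] 2·5 + 2  →[5↦6]→  2·6 + 2 = 14  −1 ⇒ G_2=13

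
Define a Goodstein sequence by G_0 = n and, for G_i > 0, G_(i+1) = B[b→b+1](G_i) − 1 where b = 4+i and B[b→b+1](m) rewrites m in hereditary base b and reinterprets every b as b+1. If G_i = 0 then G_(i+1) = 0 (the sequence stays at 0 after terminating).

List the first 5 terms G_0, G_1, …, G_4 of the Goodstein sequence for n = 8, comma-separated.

i=0: 8 = 2·4 (b=4); 4→5: 2·5 = 10; 10−1 = 9
i=1: 9 = 5 + 4 (b=5); 5→6: 6 + 4 = 10; 10−1 = 9
i=2: 9 = 6 + 3 (b=6); 6→7: 7 + 3 = 10; 10−1 = 9
i=3: 9 = 7 + 2 (b=7); 7→8: 8 + 2 = 10; 10−1 = 9

8, 9, 9, 9, 9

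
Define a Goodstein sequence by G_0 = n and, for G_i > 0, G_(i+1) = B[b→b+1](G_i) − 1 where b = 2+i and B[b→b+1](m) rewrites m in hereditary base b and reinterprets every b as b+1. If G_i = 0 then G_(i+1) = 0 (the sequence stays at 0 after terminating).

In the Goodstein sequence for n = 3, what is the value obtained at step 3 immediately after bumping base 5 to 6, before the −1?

2

base 2: 3 = 2 + 1; at 3: 3 + 1 = 4; next = 3
base 3: 3 = 3; at 4: 4 = 4; next = 3
base 4: 3 = 3; at 5: 3 = 3; next = 2
base 5: 2 = 2; at 6: 2 = 2; next = 1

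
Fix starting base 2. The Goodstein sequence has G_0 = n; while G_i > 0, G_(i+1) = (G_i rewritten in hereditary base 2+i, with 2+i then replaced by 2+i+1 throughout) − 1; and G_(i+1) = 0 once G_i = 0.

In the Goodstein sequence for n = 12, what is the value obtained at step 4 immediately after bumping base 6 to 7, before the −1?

(0) 12|_2 = 2^(2 + 1) + 2^2 ↦ 3^(3 + 1) + 3^3|_3 = 108 ⇒ 107
(1) 107|_3 = 3^(3 + 1) + 2·3^2 + 2·3 + 2 ↦ 4^(4 + 1) + 2·4^2 + 2·4 + 2|_4 = 1066 ⇒ 1065
(2) 1065|_4 = 4^(4 + 1) + 2·4^2 + 2·4 + 1 ↦ 5^(5 + 1) + 2·5^2 + 2·5 + 1|_5 = 15686 ⇒ 15685
(3) 15685|_5 = 5^(5 + 1) + 2·5^2 + 2·5 ↦ 6^(6 + 1) + 2·6^2 + 2·6|_6 = 280020 ⇒ 280019

5764911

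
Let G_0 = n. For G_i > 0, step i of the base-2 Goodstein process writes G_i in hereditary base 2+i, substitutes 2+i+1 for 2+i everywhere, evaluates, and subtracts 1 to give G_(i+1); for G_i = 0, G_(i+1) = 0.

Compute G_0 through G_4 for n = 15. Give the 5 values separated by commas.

15 —HB2→ 2^(2 + 1) + 2^2 + 2 + 1 —bump→ 3^(3 + 1) + 3^3 + 3 + 1 = 112 —(−1)→ 111
111 —HB3→ 3^(3 + 1) + 3^3 + 3 —bump→ 4^(4 + 1) + 4^4 + 4 = 1284 —(−1)→ 1283
1283 —HB4→ 4^(4 + 1) + 4^4 + 3 —bump→ 5^(5 + 1) + 5^5 + 3 = 18753 —(−1)→ 18752
18752 —HB5→ 5^(5 + 1) + 5^5 + 2 —bump→ 6^(6 + 1) + 6^6 + 2 = 326594 —(−1)→ 326593

15, 111, 1283, 18752, 326593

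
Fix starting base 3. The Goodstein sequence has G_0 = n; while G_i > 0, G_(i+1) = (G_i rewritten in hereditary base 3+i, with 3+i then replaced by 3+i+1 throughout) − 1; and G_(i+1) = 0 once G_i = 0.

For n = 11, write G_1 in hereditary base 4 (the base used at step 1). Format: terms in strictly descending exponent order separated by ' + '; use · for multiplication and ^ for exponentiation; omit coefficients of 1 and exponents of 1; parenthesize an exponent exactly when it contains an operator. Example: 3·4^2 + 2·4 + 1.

4^2 + 1

(0) 11|_3 = 3^2 + 2 ↦ 4^2 + 2|_4 = 18 ⇒ 17
(1) 17|_4 = 4^2 + 1 ↦ 5^2 + 1|_5 = 26 ⇒ 25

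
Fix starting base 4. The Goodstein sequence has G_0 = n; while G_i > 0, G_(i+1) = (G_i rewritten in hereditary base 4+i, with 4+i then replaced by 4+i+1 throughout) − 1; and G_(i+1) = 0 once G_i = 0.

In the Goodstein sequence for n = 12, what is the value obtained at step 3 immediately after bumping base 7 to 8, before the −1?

18

(0) 12|_4 = 3·4 ↦ 3·5|_5 = 15 ⇒ 14
(1) 14|_5 = 2·5 + 4 ↦ 2·6 + 4|_6 = 16 ⇒ 15
(2) 15|_6 = 2·6 + 3 ↦ 2·7 + 3|_7 = 17 ⇒ 16
(3) 16|_7 = 2·7 + 2 ↦ 2·8 + 2|_8 = 18 ⇒ 17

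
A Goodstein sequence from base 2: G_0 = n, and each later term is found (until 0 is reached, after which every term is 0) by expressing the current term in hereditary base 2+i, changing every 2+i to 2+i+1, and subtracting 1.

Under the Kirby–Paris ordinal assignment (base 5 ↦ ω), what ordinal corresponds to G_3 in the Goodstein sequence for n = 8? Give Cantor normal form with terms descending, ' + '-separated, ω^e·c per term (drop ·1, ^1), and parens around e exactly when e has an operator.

ω^ω·2 + ω^2·2 + ω·2

step 0: 8 = 2^(2 + 1); sub 3 for 2: 3^(3 + 1); = 81; G_1 = 81−1 = 80
step 1: 80 = 2·3^3 + 2·3^2 + 2·3 + 2; sub 4 for 3: 2·4^4 + 2·4^2 + 2·4 + 2; = 554; G_2 = 554−1 = 553
step 2: 553 = 2·4^4 + 2·4^2 + 2·4 + 1; sub 5 for 4: 2·5^5 + 2·5^2 + 2·5 + 1; = 6311; G_3 = 6311−1 = 6310
step 3: 6310 = 2·5^5 + 2·5^2 + 2·5; sub 6 for 5: 2·6^6 + 2·6^2 + 2·6; = 93396; G_4 = 93396−1 = 93395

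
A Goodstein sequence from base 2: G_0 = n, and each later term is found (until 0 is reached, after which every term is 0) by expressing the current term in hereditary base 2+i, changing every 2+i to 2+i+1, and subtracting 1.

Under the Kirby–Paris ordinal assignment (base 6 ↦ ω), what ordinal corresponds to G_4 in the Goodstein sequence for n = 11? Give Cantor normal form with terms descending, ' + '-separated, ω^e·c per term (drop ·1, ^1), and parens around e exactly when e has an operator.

ω^(ω + 1) + 1

G_0 = 11. HB_2(11) = 2^(2 + 1) + 2 + 1. Bump = 85. G_1 = 84.
G_1 = 84. HB_3(84) = 3^(3 + 1) + 3. Bump = 1028. G_2 = 1027.
G_2 = 1027. HB_4(1027) = 4^(4 + 1) + 3. Bump = 15628. G_3 = 15627.
G_3 = 15627. HB_5(15627) = 5^(5 + 1) + 2. Bump = 279938. G_4 = 279937.
G_4 = 279937. HB_6(279937) = 6^(6 + 1) + 1. Bump = 5764802. G_5 = 5764801.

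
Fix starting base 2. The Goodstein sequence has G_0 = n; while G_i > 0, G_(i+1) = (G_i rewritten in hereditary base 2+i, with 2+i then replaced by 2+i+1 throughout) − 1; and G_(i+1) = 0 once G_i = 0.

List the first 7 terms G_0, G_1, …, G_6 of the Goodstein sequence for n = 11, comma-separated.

11 —HB2→ 2^(2 + 1) + 2 + 1 —bump→ 3^(3 + 1) + 3 + 1 = 85 —(−1)→ 84
84 —HB3→ 3^(3 + 1) + 3 —bump→ 4^(4 + 1) + 4 = 1028 —(−1)→ 1027
1027 —HB4→ 4^(4 + 1) + 3 —bump→ 5^(5 + 1) + 3 = 15628 —(−1)→ 15627
15627 —HB5→ 5^(5 + 1) + 2 —bump→ 6^(6 + 1) + 2 = 279938 —(−1)→ 279937
279937 —HB6→ 6^(6 + 1) + 1 —bump→ 7^(7 + 1) + 1 = 5764802 —(−1)→ 5764801
5764801 —HB7→ 7^(7 + 1) —bump→ 8^(8 + 1) = 134217728 —(−1)→ 134217727

11, 84, 1027, 15627, 279937, 5764801, 134217727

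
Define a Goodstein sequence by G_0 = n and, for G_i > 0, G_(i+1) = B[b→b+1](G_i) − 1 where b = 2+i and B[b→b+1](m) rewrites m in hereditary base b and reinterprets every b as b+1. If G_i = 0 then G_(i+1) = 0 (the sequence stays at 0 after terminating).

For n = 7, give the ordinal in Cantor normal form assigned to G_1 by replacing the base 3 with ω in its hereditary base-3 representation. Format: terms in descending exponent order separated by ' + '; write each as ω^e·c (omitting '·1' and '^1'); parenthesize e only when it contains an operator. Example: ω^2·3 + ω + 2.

G_0=7  [base 2] 2^2 + 2 + 1  →[2↦3]→  3^3 + 3 + 1 = 31  −1 ⇒ G_1=30
G_1=30  [base 3] 3^3 + 3  →[3↦4]→  4^4 + 4 = 260  −1 ⇒ G_2=259

ω^ω + ω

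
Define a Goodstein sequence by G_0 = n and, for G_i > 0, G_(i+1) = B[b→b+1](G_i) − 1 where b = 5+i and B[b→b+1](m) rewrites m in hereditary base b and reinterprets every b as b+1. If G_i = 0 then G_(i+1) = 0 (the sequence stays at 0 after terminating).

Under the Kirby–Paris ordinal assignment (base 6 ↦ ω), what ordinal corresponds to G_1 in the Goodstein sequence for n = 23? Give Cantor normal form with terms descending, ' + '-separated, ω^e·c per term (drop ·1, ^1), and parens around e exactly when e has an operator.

G_0=23  [base 5] 4·5 + 3  →[5↦6]→  4·6 + 3 = 27  −1 ⇒ G_1=26
G_1=26  [base 6] 4·6 + 2  →[6↦7]→  4·7 + 2 = 30  −1 ⇒ G_2=29

ω·4 + 2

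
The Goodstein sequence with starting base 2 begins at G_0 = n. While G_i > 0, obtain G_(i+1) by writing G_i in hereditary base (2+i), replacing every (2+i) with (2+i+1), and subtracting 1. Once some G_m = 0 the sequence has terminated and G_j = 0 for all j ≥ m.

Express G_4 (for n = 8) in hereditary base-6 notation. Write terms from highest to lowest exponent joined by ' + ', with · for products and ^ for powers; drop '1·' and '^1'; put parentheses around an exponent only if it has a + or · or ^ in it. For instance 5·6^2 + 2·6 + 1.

2·6^6 + 2·6^2 + 6 + 5

G_0=8  [base 2] 2^(2 + 1)  →[2↦3]→  3^(3 + 1) = 81  −1 ⇒ G_1=80
G_1=80  [base 3] 2·3^3 + 2·3^2 + 2·3 + 2  →[3↦4]→  2·4^4 + 2·4^2 + 2·4 + 2 = 554  −1 ⇒ G_2=553
G_2=553  [base 4] 2·4^4 + 2·4^2 + 2·4 + 1  →[4↦5]→  2·5^5 + 2·5^2 + 2·5 + 1 = 6311  −1 ⇒ G_3=6310
G_3=6310  [base 5] 2·5^5 + 2·5^2 + 2·5  →[5↦6]→  2·6^6 + 2·6^2 + 2·6 = 93396  −1 ⇒ G_4=93395
G_4=93395  [base 6] 2·6^6 + 2·6^2 + 6 + 5  →[6↦7]→  2·7^7 + 2·7^2 + 7 + 5 = 1647196  −1 ⇒ G_5=1647195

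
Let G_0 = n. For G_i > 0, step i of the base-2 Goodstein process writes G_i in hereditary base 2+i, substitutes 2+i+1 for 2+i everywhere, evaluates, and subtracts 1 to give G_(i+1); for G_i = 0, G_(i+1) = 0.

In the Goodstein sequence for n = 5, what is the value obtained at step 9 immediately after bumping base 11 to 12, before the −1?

5644

i=0: 5 = 2^2 + 1 (b=2); 2→3: 3^3 + 1 = 28; 28−1 = 27
i=1: 27 = 3^3 (b=3); 3→4: 4^4 = 256; 256−1 = 255
i=2: 255 = 3·4^3 + 3·4^2 + 3·4 + 3 (b=4); 4→5: 3·5^3 + 3·5^2 + 3·5 + 3 = 468; 468−1 = 467
i=3: 467 = 3·5^3 + 3·5^2 + 3·5 + 2 (b=5); 5→6: 3·6^3 + 3·6^2 + 3·6 + 2 = 776; 776−1 = 775
i=4: 775 = 3·6^3 + 3·6^2 + 3·6 + 1 (b=6); 6→7: 3·7^3 + 3·7^2 + 3·7 + 1 = 1198; 1198−1 = 1197
i=5: 1197 = 3·7^3 + 3·7^2 + 3·7 (b=7); 7→8: 3·8^3 + 3·8^2 + 3·8 = 1752; 1752−1 = 1751
i=6: 1751 = 3·8^3 + 3·8^2 + 2·8 + 7 (b=8); 8→9: 3·9^3 + 3·9^2 + 2·9 + 7 = 2455; 2455−1 = 2454
i=7: 2454 = 3·9^3 + 3·9^2 + 2·9 + 6 (b=9); 9→10: 3·10^3 + 3·10^2 + 2·10 + 6 = 3326; 3326−1 = 3325
i=8: 3325 = 3·10^3 + 3·10^2 + 2·10 + 5 (b=10); 10→11: 3·11^3 + 3·11^2 + 2·11 + 5 = 4383; 4383−1 = 4382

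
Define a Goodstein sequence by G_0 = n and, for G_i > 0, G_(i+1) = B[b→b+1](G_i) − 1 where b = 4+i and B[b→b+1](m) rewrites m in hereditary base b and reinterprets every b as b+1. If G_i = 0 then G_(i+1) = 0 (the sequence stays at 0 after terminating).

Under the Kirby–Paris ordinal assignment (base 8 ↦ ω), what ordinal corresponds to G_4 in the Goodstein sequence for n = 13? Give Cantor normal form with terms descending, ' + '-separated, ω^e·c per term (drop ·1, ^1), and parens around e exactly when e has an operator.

ω·2 + 3

base 4: 13 = 3·4 + 1; at 5: 3·5 + 1 = 16; next = 15
base 5: 15 = 3·5; at 6: 3·6 = 18; next = 17
base 6: 17 = 2·6 + 5; at 7: 2·7 + 5 = 19; next = 18
base 7: 18 = 2·7 + 4; at 8: 2·8 + 4 = 20; next = 19
base 8: 19 = 2·8 + 3; at 9: 2·9 + 3 = 21; next = 20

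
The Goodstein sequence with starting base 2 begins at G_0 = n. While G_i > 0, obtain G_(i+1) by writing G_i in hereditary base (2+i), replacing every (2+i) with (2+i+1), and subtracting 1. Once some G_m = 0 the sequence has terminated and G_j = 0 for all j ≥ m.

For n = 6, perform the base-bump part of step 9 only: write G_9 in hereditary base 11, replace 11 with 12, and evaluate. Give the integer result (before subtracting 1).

1357260

[0] 6 ≡ 2^2 + 2 (base 2). Lift 3: 30. −1: 29.
[1] 29 ≡ 3^3 + 2 (base 3). Lift 4: 258. −1: 257.
[2] 257 ≡ 4^4 + 1 (base 4). Lift 5: 3126. −1: 3125.
[3] 3125 ≡ 5^5 (base 5). Lift 6: 46656. −1: 46655.
[4] 46655 ≡ 5·6^5 + 5·6^4 + 5·6^3 + 5·6^2 + 5·6 + 5 (base 6). Lift 7: 98040. −1: 98039.
[5] 98039 ≡ 5·7^5 + 5·7^4 + 5·7^3 + 5·7^2 + 5·7 + 4 (base 7). Lift 8: 187244. −1: 187243.
[6] 187243 ≡ 5·8^5 + 5·8^4 + 5·8^3 + 5·8^2 + 5·8 + 3 (base 8). Lift 9: 332148. −1: 332147.
[7] 332147 ≡ 5·9^5 + 5·9^4 + 5·9^3 + 5·9^2 + 5·9 + 2 (base 9). Lift 10: 555552. −1: 555551.
[8] 555551 ≡ 5·10^5 + 5·10^4 + 5·10^3 + 5·10^2 + 5·10 + 1 (base 10). Lift 11: 885776. −1: 885775.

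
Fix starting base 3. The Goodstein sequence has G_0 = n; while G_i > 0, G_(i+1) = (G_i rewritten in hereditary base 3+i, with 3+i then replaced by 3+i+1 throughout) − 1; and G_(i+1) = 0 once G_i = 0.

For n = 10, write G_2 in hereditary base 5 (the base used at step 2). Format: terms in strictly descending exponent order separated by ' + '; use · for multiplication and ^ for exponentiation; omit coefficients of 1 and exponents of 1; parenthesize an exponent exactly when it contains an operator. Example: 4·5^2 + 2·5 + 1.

G_0=10  [base 3] 3^2 + 1  →[3↦4]→  4^2 + 1 = 17  −1 ⇒ G_1=16
G_1=16  [base 4] 4^2  →[4↦5]→  5^2 = 25  −1 ⇒ G_2=24
G_2=24  [base 5] 4·5 + 4  →[5↦6]→  4·6 + 4 = 28  −1 ⇒ G_3=27

4·5 + 4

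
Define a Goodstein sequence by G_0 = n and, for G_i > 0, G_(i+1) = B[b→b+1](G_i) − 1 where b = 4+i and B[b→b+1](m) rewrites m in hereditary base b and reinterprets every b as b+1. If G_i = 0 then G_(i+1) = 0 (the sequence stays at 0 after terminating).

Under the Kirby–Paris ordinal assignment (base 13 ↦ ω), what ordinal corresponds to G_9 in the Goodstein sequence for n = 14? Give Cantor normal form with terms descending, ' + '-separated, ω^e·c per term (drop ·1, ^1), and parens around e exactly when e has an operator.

G_0 = 14. HB_4(14) = 3·4 + 2. Bump = 17. G_1 = 16.
G_1 = 16. HB_5(16) = 3·5 + 1. Bump = 19. G_2 = 18.
G_2 = 18. HB_6(18) = 3·6. Bump = 21. G_3 = 20.
G_3 = 20. HB_7(20) = 2·7 + 6. Bump = 22. G_4 = 21.
G_4 = 21. HB_8(21) = 2·8 + 5. Bump = 23. G_5 = 22.
G_5 = 22. HB_9(22) = 2·9 + 4. Bump = 24. G_6 = 23.
G_6 = 23. HB_10(23) = 2·10 + 3. Bump = 25. G_7 = 24.
G_7 = 24. HB_11(24) = 2·11 + 2. Bump = 26. G_8 = 25.
G_8 = 25. HB_12(25) = 2·12 + 1. Bump = 27. G_9 = 26.

ω·2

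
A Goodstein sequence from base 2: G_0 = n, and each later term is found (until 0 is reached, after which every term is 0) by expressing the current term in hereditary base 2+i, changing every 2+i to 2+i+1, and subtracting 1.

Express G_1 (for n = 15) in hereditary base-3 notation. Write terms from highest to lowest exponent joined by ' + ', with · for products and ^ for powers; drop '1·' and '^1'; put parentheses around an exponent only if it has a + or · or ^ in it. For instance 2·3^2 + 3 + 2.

3^(3 + 1) + 3^3 + 3

(0) 15|_2 = 2^(2 + 1) + 2^2 + 2 + 1 ↦ 3^(3 + 1) + 3^3 + 3 + 1|_3 = 112 ⇒ 111
(1) 111|_3 = 3^(3 + 1) + 3^3 + 3 ↦ 4^(4 + 1) + 4^4 + 4|_4 = 1284 ⇒ 1283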